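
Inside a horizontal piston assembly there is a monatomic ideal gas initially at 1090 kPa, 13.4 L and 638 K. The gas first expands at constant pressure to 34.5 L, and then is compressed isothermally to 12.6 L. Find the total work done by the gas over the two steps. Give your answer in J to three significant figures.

Step 1 (isobaric): W = PΔV = (1090 kPa)(34.5 − 13.4 L) = 22999 J.
After step 1: P = 1090 kPa, V = 34.5 L, T = 1643 K.
Step 2 (isothermal): W = P₁V₁ ln(V₂/V₁) = (37605) ln(12.6/34.5) = -37878 J.
W_total = 22999 − 37878 = -14879 J.

W_total ≈ -14900 J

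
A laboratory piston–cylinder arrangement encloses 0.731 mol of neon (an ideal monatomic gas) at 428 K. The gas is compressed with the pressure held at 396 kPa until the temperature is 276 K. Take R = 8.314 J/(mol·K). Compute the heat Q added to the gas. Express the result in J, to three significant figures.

Isobaric: W = nRΔT = (0.731)(8.314)(-152) = -923.8 J.
ΔU = nCᵥΔT with Cᵥ = 3R/2: ΔU = (0.731)(12.47)(-152) = -1386 J.
Q = ΔU + W = -1386 − 923.8 = -2309 J.

Q ≈ -2310 J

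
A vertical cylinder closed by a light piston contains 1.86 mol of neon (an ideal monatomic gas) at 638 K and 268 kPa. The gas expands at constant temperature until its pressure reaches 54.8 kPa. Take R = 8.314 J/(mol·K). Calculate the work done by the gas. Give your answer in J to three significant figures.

Isothermal process: W = nRT ln(V₂/V₁) = nRT ln(P₁/P₂).
W = (1.86)(8.314)(638) × ln(268/54.8)
  = 9866 × ln(4.891) = 9866 × 1.587
W_by_gas = 15660 J.

W ≈ 15700 J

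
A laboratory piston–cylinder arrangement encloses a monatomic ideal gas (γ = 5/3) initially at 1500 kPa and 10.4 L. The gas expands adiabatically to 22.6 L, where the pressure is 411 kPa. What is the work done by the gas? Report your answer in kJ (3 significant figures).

W ≈ 9.47 kJ

Adiabatic: W = (P₁V₁ − P₂V₂)/(γ − 1) with γ = 5/3.
P₁V₁ = 15600 J, P₂V₂ = 9289 J.
W = (15600 − 9289) / 0.6667 = 9467 J.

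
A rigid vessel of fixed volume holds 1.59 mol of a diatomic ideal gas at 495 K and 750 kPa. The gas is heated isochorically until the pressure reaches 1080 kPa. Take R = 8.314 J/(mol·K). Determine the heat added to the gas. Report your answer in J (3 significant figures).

Q ≈ 7200 J

Constant volume ⇒ W = 0, so Q = ΔU = nCᵥΔT with Cᵥ = 5R/2 = 20.79 J/(mol·K).
At constant V, T₂/T₁ = P₂/P₁ ⇒ ΔT = T₁(P₂/P₁ − 1) = 495·(1080/750 − 1) = 217.8 K.
ΔU = (1.59)(20.79)(217.8) = 7198 J.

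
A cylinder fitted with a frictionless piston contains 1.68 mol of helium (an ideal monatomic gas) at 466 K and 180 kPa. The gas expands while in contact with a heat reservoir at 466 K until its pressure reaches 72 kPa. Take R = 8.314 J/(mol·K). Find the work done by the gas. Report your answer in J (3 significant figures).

W ≈ 5960 J

Isothermal process: W = nRT ln(V₂/V₁) = nRT ln(P₁/P₂).
W = (1.68)(8.314)(466) × ln(180/72)
  = 6509 × ln(2.5) = 6509 × 0.9163
W_by_gas = 5964 J.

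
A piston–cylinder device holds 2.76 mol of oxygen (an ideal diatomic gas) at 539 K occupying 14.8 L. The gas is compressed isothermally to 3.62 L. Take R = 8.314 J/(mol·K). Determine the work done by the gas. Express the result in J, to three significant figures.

W ≈ -17400 J

Isothermal: W = nRT ln(V₂/V₁).
W = (2.76)(8.314)(539) × ln(3.62/14.8)
  = 12368 × -1.408
W_by_gas = -17416 J.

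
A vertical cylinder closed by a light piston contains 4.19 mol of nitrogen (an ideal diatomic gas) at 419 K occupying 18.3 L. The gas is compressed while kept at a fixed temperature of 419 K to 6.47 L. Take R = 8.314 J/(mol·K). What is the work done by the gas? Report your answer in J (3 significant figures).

Isothermal: W = nRT ln(V₂/V₁).
W = (4.19)(8.314)(419) × ln(6.47/18.3)
  = 14596 × -1.04
W_by_gas = -15176 J.

W ≈ -15200 J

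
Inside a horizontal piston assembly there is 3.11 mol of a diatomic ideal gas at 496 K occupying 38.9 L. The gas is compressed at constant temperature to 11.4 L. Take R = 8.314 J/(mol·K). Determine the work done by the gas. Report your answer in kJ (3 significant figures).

W ≈ -15.7 kJ

Isothermal: W = nRT ln(V₂/V₁).
W = (3.11)(8.314)(496) × ln(11.4/38.9)
  = 12825 × -1.227
W_by_gas = -15741 J.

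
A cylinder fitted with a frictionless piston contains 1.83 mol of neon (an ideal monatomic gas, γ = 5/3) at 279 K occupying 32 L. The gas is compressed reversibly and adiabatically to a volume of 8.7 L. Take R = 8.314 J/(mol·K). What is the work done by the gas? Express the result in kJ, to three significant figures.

Adiabatic: TV^(γ−1) = const with γ = 5/3.
T₂ = T₁ (V₁/V₂)^(γ−1) = 279 × (32/8.7)^0.667 = 279 × 2.383 = 664.8 K.
W_by = nCᵥ(T₁ − T₂) = (1.83)(12.47)(279 − 664.8) = -8805 J.

W ≈ -8.80 kJ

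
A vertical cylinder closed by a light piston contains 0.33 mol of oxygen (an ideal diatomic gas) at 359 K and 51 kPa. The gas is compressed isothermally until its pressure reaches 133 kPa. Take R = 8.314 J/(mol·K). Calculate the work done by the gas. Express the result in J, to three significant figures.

Isothermal process: W = nRT ln(V₂/V₁) = nRT ln(P₁/P₂).
W = (0.33)(8.314)(359) × ln(51/133)
  = 985 × ln(0.3835) = 985 × -0.9585
W_by_gas = -944.1 J.

W ≈ -944 J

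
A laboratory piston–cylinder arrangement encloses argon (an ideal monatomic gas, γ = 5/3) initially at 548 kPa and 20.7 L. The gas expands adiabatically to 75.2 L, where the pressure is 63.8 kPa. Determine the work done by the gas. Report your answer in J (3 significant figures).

Adiabatic: W = (P₁V₁ − P₂V₂)/(γ − 1) with γ = 5/3.
P₁V₁ = 11344 J, P₂V₂ = 4798 J.
W = (11344 − 4798) / 0.6667 = 9819 J.

W ≈ 9820 J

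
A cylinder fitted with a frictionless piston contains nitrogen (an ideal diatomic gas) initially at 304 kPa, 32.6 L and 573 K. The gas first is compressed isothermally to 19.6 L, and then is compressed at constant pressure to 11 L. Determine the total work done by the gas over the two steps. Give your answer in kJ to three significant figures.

Step 1 (isothermal): W = P₁V₁ ln(V₂/V₁) = (9910) ln(19.6/32.6) = -5042 J.
After step 1: P = 505.6 kPa, V = 19.6 L, T = 573 K.
Step 2 (isobaric): W = PΔV = (505.6 kPa)(11 − 19.6 L) = -4348 J.
W_total = -5042 − 4348 = -9391 J.

W_total ≈ -9.39 kJ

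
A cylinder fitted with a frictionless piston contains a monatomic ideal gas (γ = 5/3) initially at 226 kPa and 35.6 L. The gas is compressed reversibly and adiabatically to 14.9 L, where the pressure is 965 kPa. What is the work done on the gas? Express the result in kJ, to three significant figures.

Adiabatic: W = (P₁V₁ − P₂V₂)/(γ − 1) with γ = 5/3.
P₁V₁ = 8046 J, P₂V₂ = 14378 J.
W = (8046 − 14378) / 0.6667 = -9499 J.
Work on gas = −W_by = 9499 J.

W ≈ 9.50 kJ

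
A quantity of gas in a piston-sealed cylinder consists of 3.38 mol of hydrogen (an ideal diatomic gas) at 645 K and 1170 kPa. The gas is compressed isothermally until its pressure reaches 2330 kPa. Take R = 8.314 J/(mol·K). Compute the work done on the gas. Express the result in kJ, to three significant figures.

W ≈ 12.5 kJ

Isothermal process: W = nRT ln(V₂/V₁) = nRT ln(P₁/P₂).
W = (3.38)(8.314)(645) × ln(1170/2330)
  = 18125 × ln(0.5021) = 18125 × -0.6889
W_by_gas = -12486 J; work on gas = −W_by = 12486 J.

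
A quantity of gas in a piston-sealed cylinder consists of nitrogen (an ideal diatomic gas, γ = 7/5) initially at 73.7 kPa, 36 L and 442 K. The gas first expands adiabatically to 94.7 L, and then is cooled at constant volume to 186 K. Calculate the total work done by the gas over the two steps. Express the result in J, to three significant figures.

W_total ≈ 2130 J

Step 1 (adiabatic): W = (P₁V₁ − P₂V₂)/(γ−1) = (2653 − 1802)/0.4 = 2128 J.
Step 2 (isochoric): W = 0 (constant volume).
W_total = 2128 + 0 = 2128 J.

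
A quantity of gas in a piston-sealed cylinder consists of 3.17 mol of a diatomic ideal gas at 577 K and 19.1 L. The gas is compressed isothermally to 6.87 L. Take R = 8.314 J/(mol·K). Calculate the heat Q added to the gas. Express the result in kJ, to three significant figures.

Q ≈ -15.5 kJ

Isothermal ⇒ ΔU = 0, so Q = W = nRT ln(V₂/V₁).
Q = (3.17)(8.314)(577) ln(6.87/19.1) = 15207 × -1.023 = -15550 J.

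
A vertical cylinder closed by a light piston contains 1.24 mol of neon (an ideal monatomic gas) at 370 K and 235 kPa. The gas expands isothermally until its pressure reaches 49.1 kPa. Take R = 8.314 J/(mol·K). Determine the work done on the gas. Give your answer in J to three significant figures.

Isothermal process: W = nRT ln(V₂/V₁) = nRT ln(P₁/P₂).
W = (1.24)(8.314)(370) × ln(235/49.1)
  = 3814 × ln(4.786) = 3814 × 1.566
W_by_gas = 5972 J; work on gas = −W_by = -5972 J.

W ≈ -5970 J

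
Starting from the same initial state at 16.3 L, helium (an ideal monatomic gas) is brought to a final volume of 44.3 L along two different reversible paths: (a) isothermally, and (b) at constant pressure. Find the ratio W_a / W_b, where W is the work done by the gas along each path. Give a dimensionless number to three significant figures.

W_a / W_b ≈ 0.582

Path (a) isothermal: W = P₁V₁ ln(V₂/V₁) → W_a/(P₁V₁) = 0.9998.
Path (b) isobaric: W = P₁(V₂ − V₁) → W_b/(P₁V₁) = 1.718.
W_a / W_b = 0.9998 / 1.718 = 0.582.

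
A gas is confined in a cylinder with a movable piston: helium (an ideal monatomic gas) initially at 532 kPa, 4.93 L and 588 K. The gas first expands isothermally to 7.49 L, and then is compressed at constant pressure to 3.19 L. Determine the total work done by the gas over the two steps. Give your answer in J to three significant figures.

Step 1 (isothermal): W = P₁V₁ ln(V₂/V₁) = (2623) ln(7.49/4.93) = 1097 J.
After step 1: P = 350.2 kPa, V = 7.49 L, T = 588 K.
Step 2 (isobaric): W = PΔV = (350.2 kPa)(3.19 − 7.49 L) = -1506 J.
W_total = 1097 − 1506 = -408.8 J.

W_total ≈ -409 J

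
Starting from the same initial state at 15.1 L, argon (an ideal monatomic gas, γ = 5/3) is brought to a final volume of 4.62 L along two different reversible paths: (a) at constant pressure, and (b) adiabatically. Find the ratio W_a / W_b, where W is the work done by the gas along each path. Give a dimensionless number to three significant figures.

W_a / W_b ≈ 0.385

Path (a) isobaric: W = P₁(V₂ − V₁) → W_a/(P₁V₁) = -0.694.
Path (b) adiabatic: W = P₁V₁(1 − (V₁/V₂)^(γ−1))/(γ−1) → W_b/(P₁V₁) = -1.804.
W_a / W_b = -0.694 / -1.804 = 0.3848.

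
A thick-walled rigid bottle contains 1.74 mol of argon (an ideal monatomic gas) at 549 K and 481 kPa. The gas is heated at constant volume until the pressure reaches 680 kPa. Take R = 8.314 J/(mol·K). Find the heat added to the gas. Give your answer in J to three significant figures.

Q ≈ 4930 J

Constant volume ⇒ W = 0, so Q = ΔU = nCᵥΔT with Cᵥ = 3R/2 = 12.47 J/(mol·K).
At constant V, T₂/T₁ = P₂/P₁ ⇒ ΔT = T₁(P₂/P₁ − 1) = 549·(680/481 − 1) = 227.1 K.
ΔU = (1.74)(12.47)(227.1) = 4929 J.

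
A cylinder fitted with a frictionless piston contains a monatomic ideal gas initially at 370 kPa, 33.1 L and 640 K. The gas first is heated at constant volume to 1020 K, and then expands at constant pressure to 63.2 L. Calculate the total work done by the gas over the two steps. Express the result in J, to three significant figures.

W_total ≈ 17700 J

Step 1 (isochoric): W = 0 (constant volume).
After step 1: P = 589.7 kPa (V unchanged).
Step 2 (isobaric): W = PΔV = (589.7 kPa)(63.2 − 33.1 L) = 17750 J.
W_total = 0 + 17750 = 17750 J.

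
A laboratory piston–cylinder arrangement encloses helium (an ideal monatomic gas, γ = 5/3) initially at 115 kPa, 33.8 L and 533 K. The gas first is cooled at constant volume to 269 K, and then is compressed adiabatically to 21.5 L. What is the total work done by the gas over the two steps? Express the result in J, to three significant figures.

W_total ≈ -1040 J

Step 1 (isochoric): W = 0 (constant volume).
After step 1: P = 58.04 kPa (V unchanged).
Step 2 (adiabatic): W = (P₁V₁ − P₂V₂)/(γ−1) = (1962 − 2652)/0.667 = -1036 J.
W_total = 0 − 1036 = -1036 J.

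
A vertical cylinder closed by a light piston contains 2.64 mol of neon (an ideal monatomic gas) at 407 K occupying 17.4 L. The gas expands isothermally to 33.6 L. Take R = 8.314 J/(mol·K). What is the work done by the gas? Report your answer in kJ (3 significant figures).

W ≈ 5.88 kJ

Isothermal: W = nRT ln(V₂/V₁).
W = (2.64)(8.314)(407) × ln(33.6/17.4)
  = 8933 × 0.6581
W_by_gas = 5879 J.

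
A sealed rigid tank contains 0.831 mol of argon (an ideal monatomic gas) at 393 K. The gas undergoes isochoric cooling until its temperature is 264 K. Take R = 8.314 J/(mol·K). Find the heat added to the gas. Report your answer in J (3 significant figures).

Q ≈ -1340 J

Constant volume ⇒ W = 0, so Q = ΔU = nCᵥΔT with Cᵥ = 3R/2 = 12.47 J/(mol·K).
ΔU = (0.831)(12.47)(264 − 393) = -1337 J.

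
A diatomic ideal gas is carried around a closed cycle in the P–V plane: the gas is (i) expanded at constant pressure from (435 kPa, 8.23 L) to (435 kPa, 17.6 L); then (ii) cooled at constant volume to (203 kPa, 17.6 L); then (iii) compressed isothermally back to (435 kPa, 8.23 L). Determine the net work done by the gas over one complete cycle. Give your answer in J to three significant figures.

Leg (i): W = PΔV = (435)(17.6 − 8.23) = 4076 J.
Leg (ii): W = 0.
Leg (iii): W = PᵢVᵢ ln(V_f/Vᵢ) = (3573) ln(8.23/17.6) = -2716 J.
W_net = 4076 − 2716 = 1360 J.

W_net ≈ 1360 J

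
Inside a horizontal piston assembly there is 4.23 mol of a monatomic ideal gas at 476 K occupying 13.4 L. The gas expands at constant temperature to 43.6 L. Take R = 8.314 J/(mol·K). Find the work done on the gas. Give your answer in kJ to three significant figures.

Isothermal: W = nRT ln(V₂/V₁).
W = (4.23)(8.314)(476) × ln(43.6/13.4)
  = 16740 × 1.18
W_by_gas = 19750 J; work on gas = −W_by = -19750 J.

W ≈ -19.7 kJ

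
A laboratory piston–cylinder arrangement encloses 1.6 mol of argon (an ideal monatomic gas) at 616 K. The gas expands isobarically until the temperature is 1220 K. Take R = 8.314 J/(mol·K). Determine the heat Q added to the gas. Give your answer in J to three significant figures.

Isobaric: W = nRΔT = (1.6)(8.314)(604) = 8035 J.
ΔU = nCᵥΔT with Cᵥ = 3R/2: ΔU = (1.6)(12.47)(604) = 12052 J.
Q = ΔU + W = 12052 + 8035 = 20087 J.

Q ≈ 20100 J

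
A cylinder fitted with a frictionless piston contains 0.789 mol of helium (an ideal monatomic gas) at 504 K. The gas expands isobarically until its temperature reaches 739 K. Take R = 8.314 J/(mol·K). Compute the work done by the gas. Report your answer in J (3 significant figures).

Isobaric: W = P ΔV = nR ΔT.
W = (0.789)(8.314)(739 − 504) = 1542 J.

W ≈ 1540 J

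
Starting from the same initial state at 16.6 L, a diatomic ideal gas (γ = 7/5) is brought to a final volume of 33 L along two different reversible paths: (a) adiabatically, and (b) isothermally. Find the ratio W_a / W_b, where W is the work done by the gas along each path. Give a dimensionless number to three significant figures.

Path (a) adiabatic: W = P₁V₁(1 − (V₁/V₂)^(γ−1))/(γ−1) → W_a/(P₁V₁) = 0.6008.
Path (b) isothermal: W = P₁V₁ ln(V₂/V₁) → W_b/(P₁V₁) = 0.6871.
W_a / W_b = 0.6008 / 0.6871 = 0.8743.

W_a / W_b ≈ 0.874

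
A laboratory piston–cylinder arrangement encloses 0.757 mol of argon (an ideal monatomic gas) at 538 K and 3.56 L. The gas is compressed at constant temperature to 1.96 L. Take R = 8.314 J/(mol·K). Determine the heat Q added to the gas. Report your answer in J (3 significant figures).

Q ≈ -2020 J

Isothermal ⇒ ΔU = 0, so Q = W = nRT ln(V₂/V₁).
Q = (0.757)(8.314)(538) ln(1.96/3.56) = 3386 × -0.5968 = -2021 J.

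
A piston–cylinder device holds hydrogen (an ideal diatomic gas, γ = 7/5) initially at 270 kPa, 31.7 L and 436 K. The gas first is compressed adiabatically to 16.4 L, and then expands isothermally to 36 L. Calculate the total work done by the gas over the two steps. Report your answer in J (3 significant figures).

Step 1 (adiabatic): W = (P₁V₁ − P₂V₂)/(γ−1) = (8559 − 11141)/0.4 = -6454 J.
After step 1: P = 679.3 kPa, V = 16.4 L, T = 567.5 K.
Step 2 (isothermal): W = P₁V₁ ln(V₂/V₁) = (11141) ln(36/16.4) = 8759 J.
W_total = -6454 + 8759 = 2305 J.

W_total ≈ 2310 J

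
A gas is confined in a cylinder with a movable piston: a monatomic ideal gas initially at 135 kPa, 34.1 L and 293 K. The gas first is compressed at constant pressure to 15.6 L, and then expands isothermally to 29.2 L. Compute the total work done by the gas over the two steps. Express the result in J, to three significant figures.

Step 1 (isobaric): W = PΔV = (135 kPa)(15.6 − 34.1 L) = -2498 J.
After step 1: P = 135 kPa, V = 15.6 L, T = 134 K.
Step 2 (isothermal): W = P₁V₁ ln(V₂/V₁) = (2106) ln(29.2/15.6) = 1320 J.
W_total = -2498 + 1320 = -1177 J.

W_total ≈ -1180 J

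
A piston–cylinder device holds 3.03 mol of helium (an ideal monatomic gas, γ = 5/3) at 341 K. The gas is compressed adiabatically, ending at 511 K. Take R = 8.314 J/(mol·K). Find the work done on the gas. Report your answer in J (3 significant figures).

W ≈ 6420 J

Adiabatic ⇒ Q = 0, so W_by = −ΔU = nCᵥ(T₁ − T₂).
Cᵥ = 3R/2 = 12.47 J/(mol·K).
W = (3.03)(12.47)(341 − 511) = -6424 J.
Work on gas = −W_by = 6424 J.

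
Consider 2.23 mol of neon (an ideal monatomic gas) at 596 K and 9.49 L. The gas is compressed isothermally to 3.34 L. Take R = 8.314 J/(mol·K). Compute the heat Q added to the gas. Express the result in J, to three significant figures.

Q ≈ -11500 J

Isothermal ⇒ ΔU = 0, so Q = W = nRT ln(V₂/V₁).
Q = (2.23)(8.314)(596) ln(3.34/9.49) = 11050 × -1.044 = -11539 J.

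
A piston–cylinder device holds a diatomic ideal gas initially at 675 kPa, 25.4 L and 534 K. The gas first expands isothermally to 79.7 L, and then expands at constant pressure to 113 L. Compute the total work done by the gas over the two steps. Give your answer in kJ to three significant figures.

W_total ≈ 26.8 kJ

Step 1 (isothermal): W = P₁V₁ ln(V₂/V₁) = (17145) ln(79.7/25.4) = 19606 J.
After step 1: P = 215.1 kPa, V = 79.7 L, T = 534 K.
Step 2 (isobaric): W = PΔV = (215.1 kPa)(113 − 79.7 L) = 7163 J.
W_total = 19606 + 7163 = 26769 J.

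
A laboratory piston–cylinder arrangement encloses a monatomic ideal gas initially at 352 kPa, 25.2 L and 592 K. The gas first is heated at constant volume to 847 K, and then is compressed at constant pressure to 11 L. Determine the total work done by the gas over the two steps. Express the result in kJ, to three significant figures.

Step 1 (isochoric): W = 0 (constant volume).
After step 1: P = 503.6 kPa (V unchanged).
Step 2 (isobaric): W = PΔV = (503.6 kPa)(11 − 25.2 L) = -7151 J.
W_total = 0 − 7151 = -7151 J.

W_total ≈ -7.15 kJ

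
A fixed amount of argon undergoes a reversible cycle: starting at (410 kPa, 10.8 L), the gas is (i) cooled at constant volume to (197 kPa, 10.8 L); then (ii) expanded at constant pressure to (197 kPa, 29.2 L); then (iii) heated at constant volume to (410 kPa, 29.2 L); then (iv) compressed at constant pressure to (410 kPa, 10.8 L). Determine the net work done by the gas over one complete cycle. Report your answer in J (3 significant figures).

W_net ≈ -3920 J

Constant-volume legs do no work.
W(ii) = (197)(29.2 − 10.8) = 3625 J; W(iv) = (410)(10.8 − 29.2) = -7544 J.
W_net = 3625 − 7544 = -3919 J (the counter-clockwise enclosed area).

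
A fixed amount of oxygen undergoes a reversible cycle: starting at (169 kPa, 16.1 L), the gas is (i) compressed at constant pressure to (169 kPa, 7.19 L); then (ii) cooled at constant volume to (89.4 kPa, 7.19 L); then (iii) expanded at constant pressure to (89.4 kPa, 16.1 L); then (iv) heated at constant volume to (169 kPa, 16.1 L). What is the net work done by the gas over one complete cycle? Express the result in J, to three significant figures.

W_net ≈ -709 J

Constant-volume legs do no work.
W(i) = (169)(7.19 − 16.1) = -1506 J; W(iii) = (89.4)(16.1 − 7.19) = 796.6 J.
W_net = -1506 + 796.6 = -709.2 J (the counter-clockwise enclosed area).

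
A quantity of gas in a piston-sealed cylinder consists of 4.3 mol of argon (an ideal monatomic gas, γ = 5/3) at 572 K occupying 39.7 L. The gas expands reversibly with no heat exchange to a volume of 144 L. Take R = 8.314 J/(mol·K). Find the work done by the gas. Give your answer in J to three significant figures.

Adiabatic: TV^(γ−1) = const with γ = 5/3.
T₂ = T₁ (V₁/V₂)^(γ−1) = 572 × (39.7/144)^0.667 = 572 × 0.4236 = 242.3 K.
W_by = nCᵥ(T₁ − T₂) = (4.3)(12.47)(572 − 242.3) = 17680 J.

W ≈ 17700 J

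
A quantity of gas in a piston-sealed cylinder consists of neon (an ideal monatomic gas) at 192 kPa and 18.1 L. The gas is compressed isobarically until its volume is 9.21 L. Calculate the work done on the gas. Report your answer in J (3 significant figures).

Isobaric: W = P ΔV.
W = (192 kPa)(9.21 − 18.1 L) = (192)(-8.89) = -1707 J.
Work on gas = −W_by = 1707 J.

W ≈ 1710 J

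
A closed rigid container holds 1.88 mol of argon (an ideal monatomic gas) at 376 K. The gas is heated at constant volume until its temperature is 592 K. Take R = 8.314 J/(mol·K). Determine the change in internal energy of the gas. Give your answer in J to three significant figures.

Constant volume ⇒ W = 0, so Q = ΔU = nCᵥΔT with Cᵥ = 3R/2 = 12.47 J/(mol·K).
ΔU = (1.88)(12.47)(592 − 376) = 5064 J.

ΔU ≈ 5060 J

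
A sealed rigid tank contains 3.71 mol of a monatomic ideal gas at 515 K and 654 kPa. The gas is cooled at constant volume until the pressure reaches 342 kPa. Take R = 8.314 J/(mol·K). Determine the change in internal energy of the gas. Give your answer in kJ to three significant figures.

Constant volume ⇒ W = 0, so Q = ΔU = nCᵥΔT with Cᵥ = 3R/2 = 12.47 J/(mol·K).
At constant V, T₂/T₁ = P₂/P₁ ⇒ ΔT = T₁(P₂/P₁ − 1) = 515·(342/654 − 1) = -245.7 K.
ΔU = (3.71)(12.47)(-245.7) = -11367 J.

ΔU ≈ -11.4 kJ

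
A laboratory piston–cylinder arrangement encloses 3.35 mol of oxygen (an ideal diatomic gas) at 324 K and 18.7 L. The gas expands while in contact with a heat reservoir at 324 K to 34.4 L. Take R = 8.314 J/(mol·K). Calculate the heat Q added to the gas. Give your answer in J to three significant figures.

Isothermal ⇒ ΔU = 0, so Q = W = nRT ln(V₂/V₁).
Q = (3.35)(8.314)(324) ln(34.4/18.7) = 9024 × 0.6095 = 5500 J.

Q ≈ 5500 J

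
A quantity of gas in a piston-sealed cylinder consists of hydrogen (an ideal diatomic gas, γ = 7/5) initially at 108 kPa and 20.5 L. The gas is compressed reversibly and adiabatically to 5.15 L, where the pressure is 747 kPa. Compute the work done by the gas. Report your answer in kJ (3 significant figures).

W ≈ -4.08 kJ

Adiabatic: W = (P₁V₁ − P₂V₂)/(γ − 1) with γ = 7/5.
P₁V₁ = 2214 J, P₂V₂ = 3847 J.
W = (2214 − 3847) / 0.4 = -4083 J.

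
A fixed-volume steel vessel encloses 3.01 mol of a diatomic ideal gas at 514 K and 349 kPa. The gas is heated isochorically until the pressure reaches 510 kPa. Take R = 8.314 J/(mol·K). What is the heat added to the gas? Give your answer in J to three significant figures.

Constant volume ⇒ W = 0, so Q = ΔU = nCᵥΔT with Cᵥ = 5R/2 = 20.79 J/(mol·K).
At constant V, T₂/T₁ = P₂/P₁ ⇒ ΔT = T₁(P₂/P₁ − 1) = 514·(510/349 − 1) = 237.1 K.
ΔU = (3.01)(20.79)(237.1) = 14835 J.

Q ≈ 14800 J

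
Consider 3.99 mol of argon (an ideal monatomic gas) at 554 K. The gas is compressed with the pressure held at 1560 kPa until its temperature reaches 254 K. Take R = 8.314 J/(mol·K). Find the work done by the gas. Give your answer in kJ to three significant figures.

Isobaric: W = P ΔV = nR ΔT.
W = (3.99)(8.314)(254 − 554) = -9952 J.

W ≈ -9.95 kJ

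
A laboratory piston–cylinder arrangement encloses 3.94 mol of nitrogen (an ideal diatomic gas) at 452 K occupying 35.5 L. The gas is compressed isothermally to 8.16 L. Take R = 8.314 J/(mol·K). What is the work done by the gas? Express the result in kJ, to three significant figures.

W ≈ -21.8 kJ

Isothermal: W = nRT ln(V₂/V₁).
W = (3.94)(8.314)(452) × ln(8.16/35.5)
  = 14806 × -1.47
W_by_gas = -21769 J.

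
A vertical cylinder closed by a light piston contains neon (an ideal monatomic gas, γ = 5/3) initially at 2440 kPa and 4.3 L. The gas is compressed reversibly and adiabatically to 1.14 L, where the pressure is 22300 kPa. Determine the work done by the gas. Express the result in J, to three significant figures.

W ≈ -22400 J

Adiabatic: W = (P₁V₁ − P₂V₂)/(γ − 1) with γ = 5/3.
P₁V₁ = 10492 J, P₂V₂ = 25422 J.
W = (10492 − 25422) / 0.6667 = -22395 J.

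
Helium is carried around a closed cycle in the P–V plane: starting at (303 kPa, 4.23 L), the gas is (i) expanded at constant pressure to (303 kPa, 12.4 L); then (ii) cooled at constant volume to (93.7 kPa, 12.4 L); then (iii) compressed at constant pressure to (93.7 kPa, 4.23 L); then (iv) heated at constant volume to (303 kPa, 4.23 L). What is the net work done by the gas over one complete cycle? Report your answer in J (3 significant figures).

Constant-volume legs do no work.
W(i) = (303)(12.4 − 4.23) = 2476 J; W(iii) = (93.7)(4.23 − 12.4) = -765.5 J.
W_net = 2476 − 765.5 = 1710 J (the clockwise enclosed area).

W_net ≈ 1710 J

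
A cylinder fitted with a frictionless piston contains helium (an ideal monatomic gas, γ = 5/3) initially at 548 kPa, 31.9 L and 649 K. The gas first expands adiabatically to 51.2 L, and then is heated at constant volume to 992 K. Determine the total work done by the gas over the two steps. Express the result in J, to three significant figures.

Step 1 (adiabatic): W = (P₁V₁ − P₂V₂)/(γ−1) = (17481 − 12752)/0.667 = 7094 J.
Step 2 (isochoric): W = 0 (constant volume).
W_total = 7094 + 0 = 7094 J.

W_total ≈ 7090 J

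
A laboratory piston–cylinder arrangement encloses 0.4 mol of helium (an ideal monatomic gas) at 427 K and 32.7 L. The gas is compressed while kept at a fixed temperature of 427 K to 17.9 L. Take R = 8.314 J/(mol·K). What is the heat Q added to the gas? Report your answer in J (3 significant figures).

Q ≈ -856 J

Isothermal ⇒ ΔU = 0, so Q = W = nRT ln(V₂/V₁).
Q = (0.4)(8.314)(427) ln(17.9/32.7) = 1420 × -0.6026 = -855.7 J.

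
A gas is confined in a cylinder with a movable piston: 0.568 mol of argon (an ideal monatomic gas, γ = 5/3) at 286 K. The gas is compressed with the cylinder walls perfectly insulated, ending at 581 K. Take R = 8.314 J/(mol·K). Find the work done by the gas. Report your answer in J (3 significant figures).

Adiabatic ⇒ Q = 0, so W_by = −ΔU = nCᵥ(T₁ − T₂).
Cᵥ = 3R/2 = 12.47 J/(mol·K).
W = (0.568)(12.47)(286 − 581) = -2090 J.

W ≈ -2090 J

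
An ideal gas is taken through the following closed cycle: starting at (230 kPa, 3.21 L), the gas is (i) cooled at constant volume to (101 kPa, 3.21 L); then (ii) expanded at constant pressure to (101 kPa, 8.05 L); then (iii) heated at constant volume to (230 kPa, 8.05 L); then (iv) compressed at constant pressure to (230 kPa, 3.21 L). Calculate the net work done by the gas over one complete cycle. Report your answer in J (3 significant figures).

W_net ≈ -624 J

Constant-volume legs do no work.
W(ii) = (101)(8.05 − 3.21) = 488.8 J; W(iv) = (230)(3.21 − 8.05) = -1113 J.
W_net = 488.8 − 1113 = -624.4 J (the counter-clockwise enclosed area).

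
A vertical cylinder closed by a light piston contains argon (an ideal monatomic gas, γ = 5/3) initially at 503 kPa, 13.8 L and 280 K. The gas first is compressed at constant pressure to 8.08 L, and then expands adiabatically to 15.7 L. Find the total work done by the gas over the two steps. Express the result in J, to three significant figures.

Step 1 (isobaric): W = PΔV = (503 kPa)(8.08 − 13.8 L) = -2877 J.
After step 1: P = 503 kPa, V = 8.08 L, T = 163.9 K.
Step 2 (adiabatic): W = (P₁V₁ − P₂V₂)/(γ−1) = (4064 − 2610)/0.667 = 2181 J.
W_total = -2877 + 2181 = -695.9 J.

W_total ≈ -696 J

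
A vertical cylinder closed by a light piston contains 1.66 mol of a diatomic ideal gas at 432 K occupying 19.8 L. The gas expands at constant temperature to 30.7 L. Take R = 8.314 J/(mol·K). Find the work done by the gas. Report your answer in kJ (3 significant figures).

Isothermal: W = nRT ln(V₂/V₁).
W = (1.66)(8.314)(432) × ln(30.7/19.8)
  = 5962 × 0.4386
W_by_gas = 2615 J.

W ≈ 2.61 kJ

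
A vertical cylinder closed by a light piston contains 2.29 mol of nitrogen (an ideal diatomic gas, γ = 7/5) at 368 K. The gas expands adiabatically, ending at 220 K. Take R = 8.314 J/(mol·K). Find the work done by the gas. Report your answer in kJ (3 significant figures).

Adiabatic ⇒ Q = 0, so W_by = −ΔU = nCᵥ(T₁ − T₂).
Cᵥ = 5R/2 = 20.79 J/(mol·K).
W = (2.29)(20.79)(368 − 220) = 7044 J.

W ≈ 7.04 kJ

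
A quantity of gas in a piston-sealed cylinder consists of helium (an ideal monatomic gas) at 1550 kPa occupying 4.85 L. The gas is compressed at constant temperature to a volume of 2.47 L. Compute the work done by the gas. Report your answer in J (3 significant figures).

Isothermal: W = nRT ln(V₂/V₁) = P₁V₁ ln(V₂/V₁).
P₁V₁ = (1550 kPa)(4.85 L) = 7517 J.
W = 7517 × ln(2.47/4.85) = 7517 × -0.6748
W_by_gas = -5073 J.

W ≈ -5070 J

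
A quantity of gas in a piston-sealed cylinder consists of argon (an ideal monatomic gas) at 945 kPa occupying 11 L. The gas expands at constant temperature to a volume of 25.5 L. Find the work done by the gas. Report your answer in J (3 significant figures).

W ≈ 8740 J

Isothermal: W = nRT ln(V₂/V₁) = P₁V₁ ln(V₂/V₁).
P₁V₁ = (945 kPa)(11 L) = 10395 J.
W = 10395 × ln(25.5/11) = 10395 × 0.8408
W_by_gas = 8740 J.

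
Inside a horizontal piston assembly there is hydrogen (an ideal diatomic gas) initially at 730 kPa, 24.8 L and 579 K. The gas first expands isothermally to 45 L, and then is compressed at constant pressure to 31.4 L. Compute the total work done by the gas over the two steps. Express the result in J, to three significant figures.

Step 1 (isothermal): W = P₁V₁ ln(V₂/V₁) = (18104) ln(45/24.8) = 10787 J.
After step 1: P = 402.3 kPa, V = 45 L, T = 579 K.
Step 2 (isobaric): W = PΔV = (402.3 kPa)(31.4 − 45 L) = -5471 J.
W_total = 10787 − 5471 = 5315 J.

W_total ≈ 5320 J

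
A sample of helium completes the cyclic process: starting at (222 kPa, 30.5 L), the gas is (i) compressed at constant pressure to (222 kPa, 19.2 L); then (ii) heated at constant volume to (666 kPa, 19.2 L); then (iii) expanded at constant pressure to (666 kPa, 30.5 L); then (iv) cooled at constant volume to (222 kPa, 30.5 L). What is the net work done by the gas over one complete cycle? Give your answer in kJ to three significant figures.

W_net ≈ 5.02 kJ

Constant-volume legs do no work.
W(i) = (222)(19.2 − 30.5) = -2509 J; W(iii) = (666)(30.5 − 19.2) = 7526 J.
W_net = -2509 + 7526 = 5017 J (the clockwise enclosed area).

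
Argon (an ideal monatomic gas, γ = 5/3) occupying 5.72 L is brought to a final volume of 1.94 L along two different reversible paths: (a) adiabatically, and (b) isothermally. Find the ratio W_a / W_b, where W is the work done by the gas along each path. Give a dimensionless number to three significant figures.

W_a / W_b ≈ 1.47

Path (a) adiabatic: W = P₁V₁(1 − (V₁/V₂)^(γ−1))/(γ−1) → W_a/(P₁V₁) = -1.584.
Path (b) isothermal: W = P₁V₁ ln(V₂/V₁) → W_b/(P₁V₁) = -1.081.
W_a / W_b = -1.584 / -1.081 = 1.465.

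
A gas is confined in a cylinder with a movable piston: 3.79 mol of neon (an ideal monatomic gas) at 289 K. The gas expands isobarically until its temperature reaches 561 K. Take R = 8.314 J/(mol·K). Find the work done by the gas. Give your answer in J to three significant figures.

Isobaric: W = P ΔV = nR ΔT.
W = (3.79)(8.314)(561 − 289) = 8571 J.

W ≈ 8570 J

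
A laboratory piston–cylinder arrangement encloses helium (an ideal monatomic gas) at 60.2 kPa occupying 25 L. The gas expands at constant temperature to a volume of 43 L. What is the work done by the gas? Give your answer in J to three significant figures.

W ≈ 816 J

Isothermal: W = nRT ln(V₂/V₁) = P₁V₁ ln(V₂/V₁).
P₁V₁ = (60.2 kPa)(25 L) = 1505 J.
W = 1505 × ln(43/25) = 1505 × 0.5423
W_by_gas = 816.2 J.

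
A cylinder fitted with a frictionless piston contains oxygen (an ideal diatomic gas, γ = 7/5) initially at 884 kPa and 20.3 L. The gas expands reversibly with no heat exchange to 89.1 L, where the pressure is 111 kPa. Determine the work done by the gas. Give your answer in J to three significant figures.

W ≈ 20100 J

Adiabatic: W = (P₁V₁ − P₂V₂)/(γ − 1) with γ = 7/5.
P₁V₁ = 17945 J, P₂V₂ = 9890 J.
W = (17945 − 9890) / 0.4 = 20138 J.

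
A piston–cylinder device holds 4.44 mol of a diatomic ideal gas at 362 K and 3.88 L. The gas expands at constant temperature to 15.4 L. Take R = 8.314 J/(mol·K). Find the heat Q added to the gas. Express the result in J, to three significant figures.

Isothermal ⇒ ΔU = 0, so Q = W = nRT ln(V₂/V₁).
Q = (4.44)(8.314)(362) ln(15.4/3.88) = 13363 × 1.379 = 18421 J.

Q ≈ 18400 J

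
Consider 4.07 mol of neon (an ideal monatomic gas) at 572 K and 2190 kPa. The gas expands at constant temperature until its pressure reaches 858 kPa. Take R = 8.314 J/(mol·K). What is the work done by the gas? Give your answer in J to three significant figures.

W ≈ 18100 J

Isothermal process: W = nRT ln(V₂/V₁) = nRT ln(P₁/P₂).
W = (4.07)(8.314)(572) × ln(2190/858)
  = 19355 × ln(2.552) = 19355 × 0.9371
W_by_gas = 18137 J.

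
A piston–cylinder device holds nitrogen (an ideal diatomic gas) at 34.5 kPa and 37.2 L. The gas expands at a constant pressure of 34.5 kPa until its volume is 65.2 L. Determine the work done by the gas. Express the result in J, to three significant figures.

W ≈ 966 J

Isobaric: W = P ΔV.
W = (34.5 kPa)(65.2 − 37.2 L) = (34.5)(28) = 966 J.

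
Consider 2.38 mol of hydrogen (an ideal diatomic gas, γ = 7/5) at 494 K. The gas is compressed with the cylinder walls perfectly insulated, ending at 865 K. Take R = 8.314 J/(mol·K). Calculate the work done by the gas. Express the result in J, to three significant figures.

Adiabatic ⇒ Q = 0, so W_by = −ΔU = nCᵥ(T₁ − T₂).
Cᵥ = 5R/2 = 20.79 J/(mol·K).
W = (2.38)(20.79)(494 − 865) = -18353 J.

W ≈ -18400 J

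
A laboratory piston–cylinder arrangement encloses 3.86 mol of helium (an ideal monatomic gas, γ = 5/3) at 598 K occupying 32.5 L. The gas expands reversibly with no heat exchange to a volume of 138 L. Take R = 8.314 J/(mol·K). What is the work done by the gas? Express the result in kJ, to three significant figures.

W ≈ 17.8 kJ

Adiabatic: TV^(γ−1) = const with γ = 5/3.
T₂ = T₁ (V₁/V₂)^(γ−1) = 598 × (32.5/138)^0.667 = 598 × 0.3814 = 228.1 K.
W_by = nCᵥ(T₁ − T₂) = (3.86)(12.47)(598 − 228.1) = 17808 J.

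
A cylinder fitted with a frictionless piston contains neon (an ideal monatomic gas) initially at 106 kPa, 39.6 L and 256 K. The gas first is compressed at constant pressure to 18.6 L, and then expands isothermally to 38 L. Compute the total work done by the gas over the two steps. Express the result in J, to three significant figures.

Step 1 (isobaric): W = PΔV = (106 kPa)(18.6 − 39.6 L) = -2226 J.
After step 1: P = 106 kPa, V = 18.6 L, T = 120.2 K.
Step 2 (isothermal): W = P₁V₁ ln(V₂/V₁) = (1972) ln(38/18.6) = 1409 J.
W_total = -2226 + 1409 = -817.4 J.

W_total ≈ -817 J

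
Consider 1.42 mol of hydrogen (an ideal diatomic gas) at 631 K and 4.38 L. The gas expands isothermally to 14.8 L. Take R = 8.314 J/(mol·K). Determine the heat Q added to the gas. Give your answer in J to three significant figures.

Q ≈ 9070 J

Isothermal ⇒ ΔU = 0, so Q = W = nRT ln(V₂/V₁).
Q = (1.42)(8.314)(631) ln(14.8/4.38) = 7450 × 1.218 = 9070 J.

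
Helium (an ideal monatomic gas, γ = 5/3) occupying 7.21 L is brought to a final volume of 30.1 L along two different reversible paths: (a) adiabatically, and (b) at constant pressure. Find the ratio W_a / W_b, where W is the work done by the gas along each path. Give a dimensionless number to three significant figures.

Path (a) adiabatic: W = P₁V₁(1 − (V₁/V₂)^(γ−1))/(γ−1) → W_a/(P₁V₁) = 0.9215.
Path (b) isobaric: W = P₁(V₂ − V₁) → W_b/(P₁V₁) = 3.175.
W_a / W_b = 0.9215 / 3.175 = 0.2902.

W_a / W_b ≈ 0.290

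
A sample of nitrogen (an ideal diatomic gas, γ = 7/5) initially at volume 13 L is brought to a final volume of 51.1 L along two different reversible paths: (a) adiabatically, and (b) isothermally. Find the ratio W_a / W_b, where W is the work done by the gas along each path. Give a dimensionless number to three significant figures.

W_a / W_b ≈ 0.770

Path (a) adiabatic: W = P₁V₁(1 − (V₁/V₂)^(γ−1))/(γ−1) → W_a/(P₁V₁) = 1.054.
Path (b) isothermal: W = P₁V₁ ln(V₂/V₁) → W_b/(P₁V₁) = 1.369.
W_a / W_b = 1.054 / 1.369 = 0.77.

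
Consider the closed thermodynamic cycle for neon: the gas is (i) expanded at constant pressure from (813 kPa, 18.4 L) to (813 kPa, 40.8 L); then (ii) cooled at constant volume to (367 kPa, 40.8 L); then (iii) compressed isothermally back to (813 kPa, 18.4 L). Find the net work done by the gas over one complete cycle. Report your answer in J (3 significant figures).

W_net ≈ 6290 J

Leg (i): W = PΔV = (813)(40.8 − 18.4) = 18211 J.
Leg (ii): W = 0.
Leg (iii): W = PᵢVᵢ ln(V_f/Vᵢ) = (14974) ln(18.4/40.8) = -11924 J.
W_net = 18211 − 11924 = 6287 J.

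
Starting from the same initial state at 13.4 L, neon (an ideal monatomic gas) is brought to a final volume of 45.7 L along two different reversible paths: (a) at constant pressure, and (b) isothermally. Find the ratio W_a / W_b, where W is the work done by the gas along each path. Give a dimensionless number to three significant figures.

W_a / W_b ≈ 1.96

Path (a) isobaric: W = P₁(V₂ − V₁) → W_a/(P₁V₁) = 2.41.
Path (b) isothermal: W = P₁V₁ ln(V₂/V₁) → W_b/(P₁V₁) = 1.227.
W_a / W_b = 2.41 / 1.227 = 1.965.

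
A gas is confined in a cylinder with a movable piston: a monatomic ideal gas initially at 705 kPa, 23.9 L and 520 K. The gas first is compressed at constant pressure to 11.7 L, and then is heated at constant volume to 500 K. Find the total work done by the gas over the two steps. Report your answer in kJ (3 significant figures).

W_total ≈ -8.60 kJ

Step 1 (isobaric): W = PΔV = (705 kPa)(11.7 − 23.9 L) = -8601 J.
Step 2 (isochoric): W = 0 (constant volume).
W_total = -8601 + 0 = -8601 J.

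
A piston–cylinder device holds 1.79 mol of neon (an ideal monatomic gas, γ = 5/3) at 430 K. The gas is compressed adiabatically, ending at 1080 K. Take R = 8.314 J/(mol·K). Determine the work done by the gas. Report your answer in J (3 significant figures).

W ≈ -14500 J

Adiabatic ⇒ Q = 0, so W_by = −ΔU = nCᵥ(T₁ − T₂).
Cᵥ = 3R/2 = 12.47 J/(mol·K).
W = (1.79)(12.47)(430 − 1080) = -14510 J.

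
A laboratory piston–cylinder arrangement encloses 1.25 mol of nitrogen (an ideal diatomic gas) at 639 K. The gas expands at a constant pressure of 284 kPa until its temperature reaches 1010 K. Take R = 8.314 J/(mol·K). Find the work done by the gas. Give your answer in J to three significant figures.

Isobaric: W = P ΔV = nR ΔT.
W = (1.25)(8.314)(1010 − 639) = 3856 J.

W ≈ 3860 J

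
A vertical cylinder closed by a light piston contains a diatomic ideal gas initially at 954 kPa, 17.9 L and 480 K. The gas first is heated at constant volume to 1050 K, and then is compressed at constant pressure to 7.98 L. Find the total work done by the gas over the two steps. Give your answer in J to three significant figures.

W_total ≈ -20700 J

Step 1 (isochoric): W = 0 (constant volume).
After step 1: P = 2087 kPa (V unchanged).
Step 2 (isobaric): W = PΔV = (2087 kPa)(7.98 − 17.9 L) = -20702 J.
W_total = 0 − 20702 = -20702 J.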